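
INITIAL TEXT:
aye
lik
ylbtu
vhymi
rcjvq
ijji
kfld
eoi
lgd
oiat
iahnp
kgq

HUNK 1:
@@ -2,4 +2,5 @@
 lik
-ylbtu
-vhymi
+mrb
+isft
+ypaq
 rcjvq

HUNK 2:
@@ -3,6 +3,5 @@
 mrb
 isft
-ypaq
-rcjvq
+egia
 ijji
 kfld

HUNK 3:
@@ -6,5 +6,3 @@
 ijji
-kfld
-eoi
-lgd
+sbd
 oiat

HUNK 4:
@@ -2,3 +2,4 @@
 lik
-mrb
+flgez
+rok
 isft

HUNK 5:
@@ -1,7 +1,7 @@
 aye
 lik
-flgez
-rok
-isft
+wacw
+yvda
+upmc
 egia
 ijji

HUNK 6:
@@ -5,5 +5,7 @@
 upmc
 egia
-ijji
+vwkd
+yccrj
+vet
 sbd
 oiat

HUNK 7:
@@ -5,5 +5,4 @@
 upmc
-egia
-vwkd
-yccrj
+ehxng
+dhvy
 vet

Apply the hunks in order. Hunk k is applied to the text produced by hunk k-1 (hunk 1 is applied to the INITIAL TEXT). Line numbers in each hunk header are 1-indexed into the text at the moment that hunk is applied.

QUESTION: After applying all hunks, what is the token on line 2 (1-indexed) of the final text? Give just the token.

Hunk 1: at line 2 remove [ylbtu,vhymi] add [mrb,isft,ypaq] -> 13 lines: aye lik mrb isft ypaq rcjvq ijji kfld eoi lgd oiat iahnp kgq
Hunk 2: at line 3 remove [ypaq,rcjvq] add [egia] -> 12 lines: aye lik mrb isft egia ijji kfld eoi lgd oiat iahnp kgq
Hunk 3: at line 6 remove [kfld,eoi,lgd] add [sbd] -> 10 lines: aye lik mrb isft egia ijji sbd oiat iahnp kgq
Hunk 4: at line 2 remove [mrb] add [flgez,rok] -> 11 lines: aye lik flgez rok isft egia ijji sbd oiat iahnp kgq
Hunk 5: at line 1 remove [flgez,rok,isft] add [wacw,yvda,upmc] -> 11 lines: aye lik wacw yvda upmc egia ijji sbd oiat iahnp kgq
Hunk 6: at line 5 remove [ijji] add [vwkd,yccrj,vet] -> 13 lines: aye lik wacw yvda upmc egia vwkd yccrj vet sbd oiat iahnp kgq
Hunk 7: at line 5 remove [egia,vwkd,yccrj] add [ehxng,dhvy] -> 12 lines: aye lik wacw yvda upmc ehxng dhvy vet sbd oiat iahnp kgq
Final line 2: lik

Answer: lik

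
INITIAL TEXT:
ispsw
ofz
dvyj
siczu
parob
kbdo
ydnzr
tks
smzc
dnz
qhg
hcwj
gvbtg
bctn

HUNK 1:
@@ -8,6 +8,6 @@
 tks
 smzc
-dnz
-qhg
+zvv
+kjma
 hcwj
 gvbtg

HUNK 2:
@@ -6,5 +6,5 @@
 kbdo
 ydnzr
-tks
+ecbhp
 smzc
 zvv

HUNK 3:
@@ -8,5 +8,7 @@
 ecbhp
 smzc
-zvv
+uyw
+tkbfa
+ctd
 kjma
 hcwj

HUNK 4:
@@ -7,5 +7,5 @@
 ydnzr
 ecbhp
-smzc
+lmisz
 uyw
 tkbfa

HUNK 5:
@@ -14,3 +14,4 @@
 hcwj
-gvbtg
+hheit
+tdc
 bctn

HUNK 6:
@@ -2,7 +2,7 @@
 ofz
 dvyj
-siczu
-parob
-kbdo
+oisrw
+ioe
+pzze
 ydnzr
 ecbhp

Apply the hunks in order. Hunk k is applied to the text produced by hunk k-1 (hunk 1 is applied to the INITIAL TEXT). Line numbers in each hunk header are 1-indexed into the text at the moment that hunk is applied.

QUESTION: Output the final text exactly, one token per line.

Answer: ispsw
ofz
dvyj
oisrw
ioe
pzze
ydnzr
ecbhp
lmisz
uyw
tkbfa
ctd
kjma
hcwj
hheit
tdc
bctn

Derivation:
Hunk 1: at line 8 remove [dnz,qhg] add [zvv,kjma] -> 14 lines: ispsw ofz dvyj siczu parob kbdo ydnzr tks smzc zvv kjma hcwj gvbtg bctn
Hunk 2: at line 6 remove [tks] add [ecbhp] -> 14 lines: ispsw ofz dvyj siczu parob kbdo ydnzr ecbhp smzc zvv kjma hcwj gvbtg bctn
Hunk 3: at line 8 remove [zvv] add [uyw,tkbfa,ctd] -> 16 lines: ispsw ofz dvyj siczu parob kbdo ydnzr ecbhp smzc uyw tkbfa ctd kjma hcwj gvbtg bctn
Hunk 4: at line 7 remove [smzc] add [lmisz] -> 16 lines: ispsw ofz dvyj siczu parob kbdo ydnzr ecbhp lmisz uyw tkbfa ctd kjma hcwj gvbtg bctn
Hunk 5: at line 14 remove [gvbtg] add [hheit,tdc] -> 17 lines: ispsw ofz dvyj siczu parob kbdo ydnzr ecbhp lmisz uyw tkbfa ctd kjma hcwj hheit tdc bctn
Hunk 6: at line 2 remove [siczu,parob,kbdo] add [oisrw,ioe,pzze] -> 17 lines: ispsw ofz dvyj oisrw ioe pzze ydnzr ecbhp lmisz uyw tkbfa ctd kjma hcwj hheit tdc bctn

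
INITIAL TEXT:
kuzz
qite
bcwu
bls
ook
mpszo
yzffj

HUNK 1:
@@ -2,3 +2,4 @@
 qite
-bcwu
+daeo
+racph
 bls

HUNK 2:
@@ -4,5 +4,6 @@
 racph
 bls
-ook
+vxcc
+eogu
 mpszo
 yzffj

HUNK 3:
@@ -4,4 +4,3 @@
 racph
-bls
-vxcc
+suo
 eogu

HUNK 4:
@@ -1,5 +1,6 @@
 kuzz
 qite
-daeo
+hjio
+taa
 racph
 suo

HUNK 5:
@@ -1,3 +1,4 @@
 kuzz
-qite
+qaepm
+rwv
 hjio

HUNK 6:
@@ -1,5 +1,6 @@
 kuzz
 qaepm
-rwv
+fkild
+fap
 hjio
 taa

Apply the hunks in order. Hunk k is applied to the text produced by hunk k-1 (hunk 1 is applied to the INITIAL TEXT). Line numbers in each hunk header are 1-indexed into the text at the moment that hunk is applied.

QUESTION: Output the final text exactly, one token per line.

Answer: kuzz
qaepm
fkild
fap
hjio
taa
racph
suo
eogu
mpszo
yzffj

Derivation:
Hunk 1: at line 2 remove [bcwu] add [daeo,racph] -> 8 lines: kuzz qite daeo racph bls ook mpszo yzffj
Hunk 2: at line 4 remove [ook] add [vxcc,eogu] -> 9 lines: kuzz qite daeo racph bls vxcc eogu mpszo yzffj
Hunk 3: at line 4 remove [bls,vxcc] add [suo] -> 8 lines: kuzz qite daeo racph suo eogu mpszo yzffj
Hunk 4: at line 1 remove [daeo] add [hjio,taa] -> 9 lines: kuzz qite hjio taa racph suo eogu mpszo yzffj
Hunk 5: at line 1 remove [qite] add [qaepm,rwv] -> 10 lines: kuzz qaepm rwv hjio taa racph suo eogu mpszo yzffj
Hunk 6: at line 1 remove [rwv] add [fkild,fap] -> 11 lines: kuzz qaepm fkild fap hjio taa racph suo eogu mpszo yzffj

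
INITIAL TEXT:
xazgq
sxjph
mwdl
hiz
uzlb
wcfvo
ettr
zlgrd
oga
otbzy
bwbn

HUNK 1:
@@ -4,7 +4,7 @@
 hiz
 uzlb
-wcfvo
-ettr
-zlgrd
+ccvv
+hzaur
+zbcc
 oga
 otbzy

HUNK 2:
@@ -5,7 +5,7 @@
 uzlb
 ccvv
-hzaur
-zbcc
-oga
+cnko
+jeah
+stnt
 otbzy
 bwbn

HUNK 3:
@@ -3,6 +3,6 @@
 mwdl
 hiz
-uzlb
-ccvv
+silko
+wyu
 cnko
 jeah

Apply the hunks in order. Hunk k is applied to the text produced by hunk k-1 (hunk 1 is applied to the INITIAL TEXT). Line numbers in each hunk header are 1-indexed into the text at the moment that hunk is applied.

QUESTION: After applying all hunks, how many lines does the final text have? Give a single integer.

Hunk 1: at line 4 remove [wcfvo,ettr,zlgrd] add [ccvv,hzaur,zbcc] -> 11 lines: xazgq sxjph mwdl hiz uzlb ccvv hzaur zbcc oga otbzy bwbn
Hunk 2: at line 5 remove [hzaur,zbcc,oga] add [cnko,jeah,stnt] -> 11 lines: xazgq sxjph mwdl hiz uzlb ccvv cnko jeah stnt otbzy bwbn
Hunk 3: at line 3 remove [uzlb,ccvv] add [silko,wyu] -> 11 lines: xazgq sxjph mwdl hiz silko wyu cnko jeah stnt otbzy bwbn
Final line count: 11

Answer: 11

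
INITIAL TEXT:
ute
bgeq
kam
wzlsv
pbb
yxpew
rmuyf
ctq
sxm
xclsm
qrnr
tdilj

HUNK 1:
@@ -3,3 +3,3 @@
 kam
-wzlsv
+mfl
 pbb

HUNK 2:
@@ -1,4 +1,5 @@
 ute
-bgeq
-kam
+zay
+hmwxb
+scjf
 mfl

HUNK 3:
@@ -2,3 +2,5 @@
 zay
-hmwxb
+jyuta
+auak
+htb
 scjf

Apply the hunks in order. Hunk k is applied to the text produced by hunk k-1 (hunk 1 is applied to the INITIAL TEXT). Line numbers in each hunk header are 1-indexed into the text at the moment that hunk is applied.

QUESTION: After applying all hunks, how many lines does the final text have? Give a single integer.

Hunk 1: at line 3 remove [wzlsv] add [mfl] -> 12 lines: ute bgeq kam mfl pbb yxpew rmuyf ctq sxm xclsm qrnr tdilj
Hunk 2: at line 1 remove [bgeq,kam] add [zay,hmwxb,scjf] -> 13 lines: ute zay hmwxb scjf mfl pbb yxpew rmuyf ctq sxm xclsm qrnr tdilj
Hunk 3: at line 2 remove [hmwxb] add [jyuta,auak,htb] -> 15 lines: ute zay jyuta auak htb scjf mfl pbb yxpew rmuyf ctq sxm xclsm qrnr tdilj
Final line count: 15

Answer: 15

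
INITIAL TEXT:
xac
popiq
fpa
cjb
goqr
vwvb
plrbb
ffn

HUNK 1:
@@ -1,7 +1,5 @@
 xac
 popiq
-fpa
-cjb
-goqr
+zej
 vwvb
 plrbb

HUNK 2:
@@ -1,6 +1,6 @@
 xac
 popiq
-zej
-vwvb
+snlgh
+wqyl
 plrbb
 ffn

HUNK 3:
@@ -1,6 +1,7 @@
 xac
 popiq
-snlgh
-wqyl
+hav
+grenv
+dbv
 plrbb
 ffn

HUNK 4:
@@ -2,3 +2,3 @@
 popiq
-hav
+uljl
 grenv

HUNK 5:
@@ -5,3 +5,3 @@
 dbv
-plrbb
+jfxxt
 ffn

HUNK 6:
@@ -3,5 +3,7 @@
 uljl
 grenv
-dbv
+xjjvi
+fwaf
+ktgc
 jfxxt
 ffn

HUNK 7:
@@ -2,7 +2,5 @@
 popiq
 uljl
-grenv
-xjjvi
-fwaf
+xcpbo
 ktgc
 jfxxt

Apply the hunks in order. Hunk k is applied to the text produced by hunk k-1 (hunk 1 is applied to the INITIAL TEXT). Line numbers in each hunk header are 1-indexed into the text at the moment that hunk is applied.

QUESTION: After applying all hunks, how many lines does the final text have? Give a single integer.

Answer: 7

Derivation:
Hunk 1: at line 1 remove [fpa,cjb,goqr] add [zej] -> 6 lines: xac popiq zej vwvb plrbb ffn
Hunk 2: at line 1 remove [zej,vwvb] add [snlgh,wqyl] -> 6 lines: xac popiq snlgh wqyl plrbb ffn
Hunk 3: at line 1 remove [snlgh,wqyl] add [hav,grenv,dbv] -> 7 lines: xac popiq hav grenv dbv plrbb ffn
Hunk 4: at line 2 remove [hav] add [uljl] -> 7 lines: xac popiq uljl grenv dbv plrbb ffn
Hunk 5: at line 5 remove [plrbb] add [jfxxt] -> 7 lines: xac popiq uljl grenv dbv jfxxt ffn
Hunk 6: at line 3 remove [dbv] add [xjjvi,fwaf,ktgc] -> 9 lines: xac popiq uljl grenv xjjvi fwaf ktgc jfxxt ffn
Hunk 7: at line 2 remove [grenv,xjjvi,fwaf] add [xcpbo] -> 7 lines: xac popiq uljl xcpbo ktgc jfxxt ffn
Final line count: 7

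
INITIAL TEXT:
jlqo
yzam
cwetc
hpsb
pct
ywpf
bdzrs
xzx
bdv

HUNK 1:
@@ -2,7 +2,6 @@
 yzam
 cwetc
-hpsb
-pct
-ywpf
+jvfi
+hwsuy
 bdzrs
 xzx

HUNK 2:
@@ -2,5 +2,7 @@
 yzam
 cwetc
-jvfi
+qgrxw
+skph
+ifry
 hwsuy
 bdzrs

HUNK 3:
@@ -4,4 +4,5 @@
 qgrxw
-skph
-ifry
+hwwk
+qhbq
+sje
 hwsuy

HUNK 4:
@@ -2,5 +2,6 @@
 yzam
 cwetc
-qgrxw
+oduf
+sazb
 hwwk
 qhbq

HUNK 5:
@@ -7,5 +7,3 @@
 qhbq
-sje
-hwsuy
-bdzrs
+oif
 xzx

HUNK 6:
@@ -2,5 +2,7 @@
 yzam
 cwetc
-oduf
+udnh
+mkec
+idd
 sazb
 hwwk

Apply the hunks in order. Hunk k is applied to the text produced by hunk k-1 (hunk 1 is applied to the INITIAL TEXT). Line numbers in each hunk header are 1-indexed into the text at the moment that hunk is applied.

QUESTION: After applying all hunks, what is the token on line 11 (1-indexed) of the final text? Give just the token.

Hunk 1: at line 2 remove [hpsb,pct,ywpf] add [jvfi,hwsuy] -> 8 lines: jlqo yzam cwetc jvfi hwsuy bdzrs xzx bdv
Hunk 2: at line 2 remove [jvfi] add [qgrxw,skph,ifry] -> 10 lines: jlqo yzam cwetc qgrxw skph ifry hwsuy bdzrs xzx bdv
Hunk 3: at line 4 remove [skph,ifry] add [hwwk,qhbq,sje] -> 11 lines: jlqo yzam cwetc qgrxw hwwk qhbq sje hwsuy bdzrs xzx bdv
Hunk 4: at line 2 remove [qgrxw] add [oduf,sazb] -> 12 lines: jlqo yzam cwetc oduf sazb hwwk qhbq sje hwsuy bdzrs xzx bdv
Hunk 5: at line 7 remove [sje,hwsuy,bdzrs] add [oif] -> 10 lines: jlqo yzam cwetc oduf sazb hwwk qhbq oif xzx bdv
Hunk 6: at line 2 remove [oduf] add [udnh,mkec,idd] -> 12 lines: jlqo yzam cwetc udnh mkec idd sazb hwwk qhbq oif xzx bdv
Final line 11: xzx

Answer: xzx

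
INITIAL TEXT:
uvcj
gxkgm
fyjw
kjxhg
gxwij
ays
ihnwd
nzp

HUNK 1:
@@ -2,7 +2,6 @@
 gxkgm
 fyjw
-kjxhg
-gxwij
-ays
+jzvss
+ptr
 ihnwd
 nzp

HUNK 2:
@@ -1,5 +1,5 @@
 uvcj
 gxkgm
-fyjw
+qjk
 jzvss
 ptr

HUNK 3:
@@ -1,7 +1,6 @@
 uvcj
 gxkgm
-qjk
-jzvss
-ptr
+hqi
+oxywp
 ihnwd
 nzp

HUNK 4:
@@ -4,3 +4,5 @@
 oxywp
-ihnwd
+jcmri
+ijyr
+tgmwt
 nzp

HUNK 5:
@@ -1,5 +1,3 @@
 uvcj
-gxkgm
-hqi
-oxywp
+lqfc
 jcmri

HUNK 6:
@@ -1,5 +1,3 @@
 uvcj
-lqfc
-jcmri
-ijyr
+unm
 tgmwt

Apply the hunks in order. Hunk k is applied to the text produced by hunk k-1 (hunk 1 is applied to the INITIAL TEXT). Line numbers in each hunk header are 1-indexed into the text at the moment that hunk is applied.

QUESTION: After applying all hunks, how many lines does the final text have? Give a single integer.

Answer: 4

Derivation:
Hunk 1: at line 2 remove [kjxhg,gxwij,ays] add [jzvss,ptr] -> 7 lines: uvcj gxkgm fyjw jzvss ptr ihnwd nzp
Hunk 2: at line 1 remove [fyjw] add [qjk] -> 7 lines: uvcj gxkgm qjk jzvss ptr ihnwd nzp
Hunk 3: at line 1 remove [qjk,jzvss,ptr] add [hqi,oxywp] -> 6 lines: uvcj gxkgm hqi oxywp ihnwd nzp
Hunk 4: at line 4 remove [ihnwd] add [jcmri,ijyr,tgmwt] -> 8 lines: uvcj gxkgm hqi oxywp jcmri ijyr tgmwt nzp
Hunk 5: at line 1 remove [gxkgm,hqi,oxywp] add [lqfc] -> 6 lines: uvcj lqfc jcmri ijyr tgmwt nzp
Hunk 6: at line 1 remove [lqfc,jcmri,ijyr] add [unm] -> 4 lines: uvcj unm tgmwt nzp
Final line count: 4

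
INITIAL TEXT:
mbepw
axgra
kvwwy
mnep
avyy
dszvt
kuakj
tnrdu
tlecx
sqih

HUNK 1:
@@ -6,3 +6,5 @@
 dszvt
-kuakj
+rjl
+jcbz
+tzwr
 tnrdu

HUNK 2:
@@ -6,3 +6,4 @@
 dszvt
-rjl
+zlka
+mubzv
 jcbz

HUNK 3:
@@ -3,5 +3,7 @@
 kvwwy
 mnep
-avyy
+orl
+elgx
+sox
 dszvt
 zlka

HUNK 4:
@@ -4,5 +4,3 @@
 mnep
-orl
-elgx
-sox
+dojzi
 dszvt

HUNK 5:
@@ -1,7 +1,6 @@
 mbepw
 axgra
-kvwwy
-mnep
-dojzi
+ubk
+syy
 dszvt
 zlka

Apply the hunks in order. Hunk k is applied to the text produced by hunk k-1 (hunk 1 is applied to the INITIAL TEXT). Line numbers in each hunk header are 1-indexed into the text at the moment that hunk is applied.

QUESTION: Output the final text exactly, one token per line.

Hunk 1: at line 6 remove [kuakj] add [rjl,jcbz,tzwr] -> 12 lines: mbepw axgra kvwwy mnep avyy dszvt rjl jcbz tzwr tnrdu tlecx sqih
Hunk 2: at line 6 remove [rjl] add [zlka,mubzv] -> 13 lines: mbepw axgra kvwwy mnep avyy dszvt zlka mubzv jcbz tzwr tnrdu tlecx sqih
Hunk 3: at line 3 remove [avyy] add [orl,elgx,sox] -> 15 lines: mbepw axgra kvwwy mnep orl elgx sox dszvt zlka mubzv jcbz tzwr tnrdu tlecx sqih
Hunk 4: at line 4 remove [orl,elgx,sox] add [dojzi] -> 13 lines: mbepw axgra kvwwy mnep dojzi dszvt zlka mubzv jcbz tzwr tnrdu tlecx sqih
Hunk 5: at line 1 remove [kvwwy,mnep,dojzi] add [ubk,syy] -> 12 lines: mbepw axgra ubk syy dszvt zlka mubzv jcbz tzwr tnrdu tlecx sqih

Answer: mbepw
axgra
ubk
syy
dszvt
zlka
mubzv
jcbz
tzwr
tnrdu
tlecx
sqih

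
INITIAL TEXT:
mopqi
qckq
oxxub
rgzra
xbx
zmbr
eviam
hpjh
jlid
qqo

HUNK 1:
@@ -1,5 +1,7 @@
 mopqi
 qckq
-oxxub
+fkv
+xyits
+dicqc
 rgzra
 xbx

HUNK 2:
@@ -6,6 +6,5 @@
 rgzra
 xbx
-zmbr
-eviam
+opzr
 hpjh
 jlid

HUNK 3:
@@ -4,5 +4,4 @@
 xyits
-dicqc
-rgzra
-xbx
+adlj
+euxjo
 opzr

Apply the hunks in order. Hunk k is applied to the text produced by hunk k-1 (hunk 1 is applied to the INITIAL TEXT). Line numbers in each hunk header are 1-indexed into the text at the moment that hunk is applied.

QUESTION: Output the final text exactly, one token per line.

Answer: mopqi
qckq
fkv
xyits
adlj
euxjo
opzr
hpjh
jlid
qqo

Derivation:
Hunk 1: at line 1 remove [oxxub] add [fkv,xyits,dicqc] -> 12 lines: mopqi qckq fkv xyits dicqc rgzra xbx zmbr eviam hpjh jlid qqo
Hunk 2: at line 6 remove [zmbr,eviam] add [opzr] -> 11 lines: mopqi qckq fkv xyits dicqc rgzra xbx opzr hpjh jlid qqo
Hunk 3: at line 4 remove [dicqc,rgzra,xbx] add [adlj,euxjo] -> 10 lines: mopqi qckq fkv xyits adlj euxjo opzr hpjh jlid qqo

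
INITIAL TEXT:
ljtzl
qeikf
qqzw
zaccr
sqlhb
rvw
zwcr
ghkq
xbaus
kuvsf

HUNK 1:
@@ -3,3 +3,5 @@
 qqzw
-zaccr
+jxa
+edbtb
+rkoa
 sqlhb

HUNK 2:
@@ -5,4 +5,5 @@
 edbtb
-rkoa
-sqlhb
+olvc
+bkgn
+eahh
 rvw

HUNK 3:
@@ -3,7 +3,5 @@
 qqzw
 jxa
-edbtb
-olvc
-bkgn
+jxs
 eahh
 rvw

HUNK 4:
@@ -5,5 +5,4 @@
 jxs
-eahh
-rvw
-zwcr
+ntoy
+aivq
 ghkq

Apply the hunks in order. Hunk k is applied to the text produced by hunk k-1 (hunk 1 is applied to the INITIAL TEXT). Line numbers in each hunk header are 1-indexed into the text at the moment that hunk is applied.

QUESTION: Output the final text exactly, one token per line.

Hunk 1: at line 3 remove [zaccr] add [jxa,edbtb,rkoa] -> 12 lines: ljtzl qeikf qqzw jxa edbtb rkoa sqlhb rvw zwcr ghkq xbaus kuvsf
Hunk 2: at line 5 remove [rkoa,sqlhb] add [olvc,bkgn,eahh] -> 13 lines: ljtzl qeikf qqzw jxa edbtb olvc bkgn eahh rvw zwcr ghkq xbaus kuvsf
Hunk 3: at line 3 remove [edbtb,olvc,bkgn] add [jxs] -> 11 lines: ljtzl qeikf qqzw jxa jxs eahh rvw zwcr ghkq xbaus kuvsf
Hunk 4: at line 5 remove [eahh,rvw,zwcr] add [ntoy,aivq] -> 10 lines: ljtzl qeikf qqzw jxa jxs ntoy aivq ghkq xbaus kuvsf

Answer: ljtzl
qeikf
qqzw
jxa
jxs
ntoy
aivq
ghkq
xbaus
kuvsf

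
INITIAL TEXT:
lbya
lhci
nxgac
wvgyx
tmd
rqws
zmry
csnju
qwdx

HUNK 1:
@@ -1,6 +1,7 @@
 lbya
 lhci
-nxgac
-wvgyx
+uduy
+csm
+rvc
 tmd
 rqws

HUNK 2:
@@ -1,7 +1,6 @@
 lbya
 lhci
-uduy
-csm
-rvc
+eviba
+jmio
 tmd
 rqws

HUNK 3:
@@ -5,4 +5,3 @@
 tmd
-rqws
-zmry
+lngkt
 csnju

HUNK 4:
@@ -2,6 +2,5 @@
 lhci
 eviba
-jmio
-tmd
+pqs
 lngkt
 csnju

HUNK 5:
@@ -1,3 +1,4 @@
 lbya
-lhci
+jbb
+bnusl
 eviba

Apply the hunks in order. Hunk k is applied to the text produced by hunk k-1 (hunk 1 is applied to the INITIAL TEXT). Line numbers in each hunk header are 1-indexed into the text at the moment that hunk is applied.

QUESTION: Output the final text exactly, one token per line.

Answer: lbya
jbb
bnusl
eviba
pqs
lngkt
csnju
qwdx

Derivation:
Hunk 1: at line 1 remove [nxgac,wvgyx] add [uduy,csm,rvc] -> 10 lines: lbya lhci uduy csm rvc tmd rqws zmry csnju qwdx
Hunk 2: at line 1 remove [uduy,csm,rvc] add [eviba,jmio] -> 9 lines: lbya lhci eviba jmio tmd rqws zmry csnju qwdx
Hunk 3: at line 5 remove [rqws,zmry] add [lngkt] -> 8 lines: lbya lhci eviba jmio tmd lngkt csnju qwdx
Hunk 4: at line 2 remove [jmio,tmd] add [pqs] -> 7 lines: lbya lhci eviba pqs lngkt csnju qwdx
Hunk 5: at line 1 remove [lhci] add [jbb,bnusl] -> 8 lines: lbya jbb bnusl eviba pqs lngkt csnju qwdx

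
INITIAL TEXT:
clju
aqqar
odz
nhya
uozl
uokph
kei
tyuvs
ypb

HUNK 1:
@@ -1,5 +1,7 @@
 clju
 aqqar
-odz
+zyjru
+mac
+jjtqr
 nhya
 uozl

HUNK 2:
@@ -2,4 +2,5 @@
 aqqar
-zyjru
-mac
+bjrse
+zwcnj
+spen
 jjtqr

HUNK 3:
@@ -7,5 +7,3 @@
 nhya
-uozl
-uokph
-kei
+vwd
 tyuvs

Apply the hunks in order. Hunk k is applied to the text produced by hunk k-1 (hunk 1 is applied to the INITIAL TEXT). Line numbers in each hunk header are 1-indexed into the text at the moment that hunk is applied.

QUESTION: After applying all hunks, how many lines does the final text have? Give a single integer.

Answer: 10

Derivation:
Hunk 1: at line 1 remove [odz] add [zyjru,mac,jjtqr] -> 11 lines: clju aqqar zyjru mac jjtqr nhya uozl uokph kei tyuvs ypb
Hunk 2: at line 2 remove [zyjru,mac] add [bjrse,zwcnj,spen] -> 12 lines: clju aqqar bjrse zwcnj spen jjtqr nhya uozl uokph kei tyuvs ypb
Hunk 3: at line 7 remove [uozl,uokph,kei] add [vwd] -> 10 lines: clju aqqar bjrse zwcnj spen jjtqr nhya vwd tyuvs ypb
Final line count: 10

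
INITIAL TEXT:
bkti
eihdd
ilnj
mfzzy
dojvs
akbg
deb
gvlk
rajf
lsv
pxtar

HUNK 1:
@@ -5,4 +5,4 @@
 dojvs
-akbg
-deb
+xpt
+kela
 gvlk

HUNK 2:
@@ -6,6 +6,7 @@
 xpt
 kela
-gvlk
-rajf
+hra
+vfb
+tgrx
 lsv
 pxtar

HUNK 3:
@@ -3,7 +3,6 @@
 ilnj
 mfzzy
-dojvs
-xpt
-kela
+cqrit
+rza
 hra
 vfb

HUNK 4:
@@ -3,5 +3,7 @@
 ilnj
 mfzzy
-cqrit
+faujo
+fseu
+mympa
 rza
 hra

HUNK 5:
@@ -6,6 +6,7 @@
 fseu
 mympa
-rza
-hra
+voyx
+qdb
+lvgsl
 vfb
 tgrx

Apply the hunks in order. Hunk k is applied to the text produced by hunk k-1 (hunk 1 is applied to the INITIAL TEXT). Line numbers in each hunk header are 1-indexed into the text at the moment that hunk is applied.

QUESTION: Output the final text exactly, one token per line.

Answer: bkti
eihdd
ilnj
mfzzy
faujo
fseu
mympa
voyx
qdb
lvgsl
vfb
tgrx
lsv
pxtar

Derivation:
Hunk 1: at line 5 remove [akbg,deb] add [xpt,kela] -> 11 lines: bkti eihdd ilnj mfzzy dojvs xpt kela gvlk rajf lsv pxtar
Hunk 2: at line 6 remove [gvlk,rajf] add [hra,vfb,tgrx] -> 12 lines: bkti eihdd ilnj mfzzy dojvs xpt kela hra vfb tgrx lsv pxtar
Hunk 3: at line 3 remove [dojvs,xpt,kela] add [cqrit,rza] -> 11 lines: bkti eihdd ilnj mfzzy cqrit rza hra vfb tgrx lsv pxtar
Hunk 4: at line 3 remove [cqrit] add [faujo,fseu,mympa] -> 13 lines: bkti eihdd ilnj mfzzy faujo fseu mympa rza hra vfb tgrx lsv pxtar
Hunk 5: at line 6 remove [rza,hra] add [voyx,qdb,lvgsl] -> 14 lines: bkti eihdd ilnj mfzzy faujo fseu mympa voyx qdb lvgsl vfb tgrx lsv pxtar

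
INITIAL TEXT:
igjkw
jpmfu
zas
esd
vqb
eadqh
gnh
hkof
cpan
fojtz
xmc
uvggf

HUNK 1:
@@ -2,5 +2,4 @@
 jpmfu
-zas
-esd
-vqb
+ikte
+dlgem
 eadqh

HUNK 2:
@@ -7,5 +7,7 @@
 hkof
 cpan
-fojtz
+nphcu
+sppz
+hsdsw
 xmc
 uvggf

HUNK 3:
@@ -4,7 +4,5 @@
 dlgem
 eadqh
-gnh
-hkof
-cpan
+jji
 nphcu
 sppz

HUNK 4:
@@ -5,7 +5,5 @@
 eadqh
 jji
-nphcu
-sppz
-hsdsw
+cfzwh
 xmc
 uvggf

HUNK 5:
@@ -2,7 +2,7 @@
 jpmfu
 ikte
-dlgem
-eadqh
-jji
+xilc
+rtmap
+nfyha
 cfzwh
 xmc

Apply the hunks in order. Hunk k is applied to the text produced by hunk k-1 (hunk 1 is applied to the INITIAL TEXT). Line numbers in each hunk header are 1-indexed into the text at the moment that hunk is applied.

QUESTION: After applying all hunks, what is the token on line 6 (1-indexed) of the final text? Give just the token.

Hunk 1: at line 2 remove [zas,esd,vqb] add [ikte,dlgem] -> 11 lines: igjkw jpmfu ikte dlgem eadqh gnh hkof cpan fojtz xmc uvggf
Hunk 2: at line 7 remove [fojtz] add [nphcu,sppz,hsdsw] -> 13 lines: igjkw jpmfu ikte dlgem eadqh gnh hkof cpan nphcu sppz hsdsw xmc uvggf
Hunk 3: at line 4 remove [gnh,hkof,cpan] add [jji] -> 11 lines: igjkw jpmfu ikte dlgem eadqh jji nphcu sppz hsdsw xmc uvggf
Hunk 4: at line 5 remove [nphcu,sppz,hsdsw] add [cfzwh] -> 9 lines: igjkw jpmfu ikte dlgem eadqh jji cfzwh xmc uvggf
Hunk 5: at line 2 remove [dlgem,eadqh,jji] add [xilc,rtmap,nfyha] -> 9 lines: igjkw jpmfu ikte xilc rtmap nfyha cfzwh xmc uvggf
Final line 6: nfyha

Answer: nfyha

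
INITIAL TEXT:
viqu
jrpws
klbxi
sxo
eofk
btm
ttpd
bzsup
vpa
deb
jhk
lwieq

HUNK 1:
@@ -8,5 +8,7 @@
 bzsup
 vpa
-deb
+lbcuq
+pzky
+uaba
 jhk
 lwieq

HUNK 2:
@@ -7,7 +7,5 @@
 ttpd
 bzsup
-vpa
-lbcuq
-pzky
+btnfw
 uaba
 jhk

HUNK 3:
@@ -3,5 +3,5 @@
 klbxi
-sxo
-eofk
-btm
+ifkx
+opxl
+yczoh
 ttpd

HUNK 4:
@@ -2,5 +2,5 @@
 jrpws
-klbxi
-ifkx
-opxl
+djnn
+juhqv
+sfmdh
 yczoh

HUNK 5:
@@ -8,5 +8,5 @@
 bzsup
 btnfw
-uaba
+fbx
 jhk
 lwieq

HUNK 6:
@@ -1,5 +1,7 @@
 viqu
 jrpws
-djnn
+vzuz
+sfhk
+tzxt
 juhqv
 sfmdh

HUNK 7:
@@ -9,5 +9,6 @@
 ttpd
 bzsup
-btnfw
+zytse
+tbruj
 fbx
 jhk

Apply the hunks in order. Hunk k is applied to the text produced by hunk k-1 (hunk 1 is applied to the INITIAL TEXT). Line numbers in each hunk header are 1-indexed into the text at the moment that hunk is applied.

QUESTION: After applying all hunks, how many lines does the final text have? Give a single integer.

Answer: 15

Derivation:
Hunk 1: at line 8 remove [deb] add [lbcuq,pzky,uaba] -> 14 lines: viqu jrpws klbxi sxo eofk btm ttpd bzsup vpa lbcuq pzky uaba jhk lwieq
Hunk 2: at line 7 remove [vpa,lbcuq,pzky] add [btnfw] -> 12 lines: viqu jrpws klbxi sxo eofk btm ttpd bzsup btnfw uaba jhk lwieq
Hunk 3: at line 3 remove [sxo,eofk,btm] add [ifkx,opxl,yczoh] -> 12 lines: viqu jrpws klbxi ifkx opxl yczoh ttpd bzsup btnfw uaba jhk lwieq
Hunk 4: at line 2 remove [klbxi,ifkx,opxl] add [djnn,juhqv,sfmdh] -> 12 lines: viqu jrpws djnn juhqv sfmdh yczoh ttpd bzsup btnfw uaba jhk lwieq
Hunk 5: at line 8 remove [uaba] add [fbx] -> 12 lines: viqu jrpws djnn juhqv sfmdh yczoh ttpd bzsup btnfw fbx jhk lwieq
Hunk 6: at line 1 remove [djnn] add [vzuz,sfhk,tzxt] -> 14 lines: viqu jrpws vzuz sfhk tzxt juhqv sfmdh yczoh ttpd bzsup btnfw fbx jhk lwieq
Hunk 7: at line 9 remove [btnfw] add [zytse,tbruj] -> 15 lines: viqu jrpws vzuz sfhk tzxt juhqv sfmdh yczoh ttpd bzsup zytse tbruj fbx jhk lwieq
Final line count: 15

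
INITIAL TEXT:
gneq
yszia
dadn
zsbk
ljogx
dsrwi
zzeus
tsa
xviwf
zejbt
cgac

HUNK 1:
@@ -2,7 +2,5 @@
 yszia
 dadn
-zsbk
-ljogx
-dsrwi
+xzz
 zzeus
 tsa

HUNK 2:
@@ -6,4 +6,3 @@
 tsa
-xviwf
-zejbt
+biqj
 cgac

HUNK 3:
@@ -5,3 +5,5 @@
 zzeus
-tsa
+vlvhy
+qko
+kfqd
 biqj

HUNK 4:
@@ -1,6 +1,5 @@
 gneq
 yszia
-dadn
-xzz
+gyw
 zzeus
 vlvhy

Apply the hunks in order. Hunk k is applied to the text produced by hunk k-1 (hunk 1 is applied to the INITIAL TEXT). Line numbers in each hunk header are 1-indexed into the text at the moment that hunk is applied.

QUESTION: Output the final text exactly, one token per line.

Hunk 1: at line 2 remove [zsbk,ljogx,dsrwi] add [xzz] -> 9 lines: gneq yszia dadn xzz zzeus tsa xviwf zejbt cgac
Hunk 2: at line 6 remove [xviwf,zejbt] add [biqj] -> 8 lines: gneq yszia dadn xzz zzeus tsa biqj cgac
Hunk 3: at line 5 remove [tsa] add [vlvhy,qko,kfqd] -> 10 lines: gneq yszia dadn xzz zzeus vlvhy qko kfqd biqj cgac
Hunk 4: at line 1 remove [dadn,xzz] add [gyw] -> 9 lines: gneq yszia gyw zzeus vlvhy qko kfqd biqj cgac

Answer: gneq
yszia
gyw
zzeus
vlvhy
qko
kfqd
biqj
cgac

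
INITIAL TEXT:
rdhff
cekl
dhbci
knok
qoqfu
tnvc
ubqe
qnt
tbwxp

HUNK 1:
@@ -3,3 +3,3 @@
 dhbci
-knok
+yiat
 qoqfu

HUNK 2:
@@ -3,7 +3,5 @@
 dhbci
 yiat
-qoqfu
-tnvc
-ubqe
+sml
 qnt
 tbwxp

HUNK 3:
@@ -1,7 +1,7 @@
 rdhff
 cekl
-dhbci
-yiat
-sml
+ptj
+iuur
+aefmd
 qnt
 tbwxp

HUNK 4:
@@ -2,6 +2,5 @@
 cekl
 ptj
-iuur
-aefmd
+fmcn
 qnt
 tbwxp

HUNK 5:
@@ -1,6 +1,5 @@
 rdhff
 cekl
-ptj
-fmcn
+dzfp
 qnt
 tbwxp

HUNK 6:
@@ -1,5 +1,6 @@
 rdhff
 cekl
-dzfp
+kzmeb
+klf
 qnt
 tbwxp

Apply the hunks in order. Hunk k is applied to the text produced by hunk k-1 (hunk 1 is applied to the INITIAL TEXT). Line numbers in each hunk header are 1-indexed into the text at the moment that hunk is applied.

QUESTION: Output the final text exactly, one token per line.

Answer: rdhff
cekl
kzmeb
klf
qnt
tbwxp

Derivation:
Hunk 1: at line 3 remove [knok] add [yiat] -> 9 lines: rdhff cekl dhbci yiat qoqfu tnvc ubqe qnt tbwxp
Hunk 2: at line 3 remove [qoqfu,tnvc,ubqe] add [sml] -> 7 lines: rdhff cekl dhbci yiat sml qnt tbwxp
Hunk 3: at line 1 remove [dhbci,yiat,sml] add [ptj,iuur,aefmd] -> 7 lines: rdhff cekl ptj iuur aefmd qnt tbwxp
Hunk 4: at line 2 remove [iuur,aefmd] add [fmcn] -> 6 lines: rdhff cekl ptj fmcn qnt tbwxp
Hunk 5: at line 1 remove [ptj,fmcn] add [dzfp] -> 5 lines: rdhff cekl dzfp qnt tbwxp
Hunk 6: at line 1 remove [dzfp] add [kzmeb,klf] -> 6 lines: rdhff cekl kzmeb klf qnt tbwxp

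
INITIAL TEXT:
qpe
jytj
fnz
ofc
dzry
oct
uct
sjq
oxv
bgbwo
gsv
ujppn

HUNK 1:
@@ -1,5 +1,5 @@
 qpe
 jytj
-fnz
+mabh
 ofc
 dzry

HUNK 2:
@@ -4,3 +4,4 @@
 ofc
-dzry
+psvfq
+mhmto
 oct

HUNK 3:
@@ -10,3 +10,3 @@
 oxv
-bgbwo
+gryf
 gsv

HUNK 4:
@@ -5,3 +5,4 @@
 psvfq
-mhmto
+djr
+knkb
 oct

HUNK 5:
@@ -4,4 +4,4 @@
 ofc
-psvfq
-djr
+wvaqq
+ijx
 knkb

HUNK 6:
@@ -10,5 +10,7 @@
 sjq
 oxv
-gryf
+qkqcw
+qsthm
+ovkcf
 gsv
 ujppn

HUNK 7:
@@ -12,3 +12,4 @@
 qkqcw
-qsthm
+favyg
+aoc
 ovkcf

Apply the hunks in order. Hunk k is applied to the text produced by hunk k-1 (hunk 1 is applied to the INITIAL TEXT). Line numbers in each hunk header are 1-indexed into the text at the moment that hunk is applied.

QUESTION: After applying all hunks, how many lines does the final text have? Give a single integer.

Hunk 1: at line 1 remove [fnz] add [mabh] -> 12 lines: qpe jytj mabh ofc dzry oct uct sjq oxv bgbwo gsv ujppn
Hunk 2: at line 4 remove [dzry] add [psvfq,mhmto] -> 13 lines: qpe jytj mabh ofc psvfq mhmto oct uct sjq oxv bgbwo gsv ujppn
Hunk 3: at line 10 remove [bgbwo] add [gryf] -> 13 lines: qpe jytj mabh ofc psvfq mhmto oct uct sjq oxv gryf gsv ujppn
Hunk 4: at line 5 remove [mhmto] add [djr,knkb] -> 14 lines: qpe jytj mabh ofc psvfq djr knkb oct uct sjq oxv gryf gsv ujppn
Hunk 5: at line 4 remove [psvfq,djr] add [wvaqq,ijx] -> 14 lines: qpe jytj mabh ofc wvaqq ijx knkb oct uct sjq oxv gryf gsv ujppn
Hunk 6: at line 10 remove [gryf] add [qkqcw,qsthm,ovkcf] -> 16 lines: qpe jytj mabh ofc wvaqq ijx knkb oct uct sjq oxv qkqcw qsthm ovkcf gsv ujppn
Hunk 7: at line 12 remove [qsthm] add [favyg,aoc] -> 17 lines: qpe jytj mabh ofc wvaqq ijx knkb oct uct sjq oxv qkqcw favyg aoc ovkcf gsv ujppn
Final line count: 17

Answer: 17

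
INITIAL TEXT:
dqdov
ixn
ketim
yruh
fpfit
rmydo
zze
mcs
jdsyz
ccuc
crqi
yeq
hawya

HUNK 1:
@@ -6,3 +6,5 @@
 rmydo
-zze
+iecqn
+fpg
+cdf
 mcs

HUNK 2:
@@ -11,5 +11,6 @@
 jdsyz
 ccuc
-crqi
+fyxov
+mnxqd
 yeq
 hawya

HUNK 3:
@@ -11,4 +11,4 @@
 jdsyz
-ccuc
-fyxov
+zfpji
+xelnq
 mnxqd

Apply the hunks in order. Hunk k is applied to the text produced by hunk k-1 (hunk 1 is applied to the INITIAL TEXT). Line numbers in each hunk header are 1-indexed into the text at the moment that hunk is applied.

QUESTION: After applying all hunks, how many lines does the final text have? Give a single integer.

Answer: 16

Derivation:
Hunk 1: at line 6 remove [zze] add [iecqn,fpg,cdf] -> 15 lines: dqdov ixn ketim yruh fpfit rmydo iecqn fpg cdf mcs jdsyz ccuc crqi yeq hawya
Hunk 2: at line 11 remove [crqi] add [fyxov,mnxqd] -> 16 lines: dqdov ixn ketim yruh fpfit rmydo iecqn fpg cdf mcs jdsyz ccuc fyxov mnxqd yeq hawya
Hunk 3: at line 11 remove [ccuc,fyxov] add [zfpji,xelnq] -> 16 lines: dqdov ixn ketim yruh fpfit rmydo iecqn fpg cdf mcs jdsyz zfpji xelnq mnxqd yeq hawya
Final line count: 16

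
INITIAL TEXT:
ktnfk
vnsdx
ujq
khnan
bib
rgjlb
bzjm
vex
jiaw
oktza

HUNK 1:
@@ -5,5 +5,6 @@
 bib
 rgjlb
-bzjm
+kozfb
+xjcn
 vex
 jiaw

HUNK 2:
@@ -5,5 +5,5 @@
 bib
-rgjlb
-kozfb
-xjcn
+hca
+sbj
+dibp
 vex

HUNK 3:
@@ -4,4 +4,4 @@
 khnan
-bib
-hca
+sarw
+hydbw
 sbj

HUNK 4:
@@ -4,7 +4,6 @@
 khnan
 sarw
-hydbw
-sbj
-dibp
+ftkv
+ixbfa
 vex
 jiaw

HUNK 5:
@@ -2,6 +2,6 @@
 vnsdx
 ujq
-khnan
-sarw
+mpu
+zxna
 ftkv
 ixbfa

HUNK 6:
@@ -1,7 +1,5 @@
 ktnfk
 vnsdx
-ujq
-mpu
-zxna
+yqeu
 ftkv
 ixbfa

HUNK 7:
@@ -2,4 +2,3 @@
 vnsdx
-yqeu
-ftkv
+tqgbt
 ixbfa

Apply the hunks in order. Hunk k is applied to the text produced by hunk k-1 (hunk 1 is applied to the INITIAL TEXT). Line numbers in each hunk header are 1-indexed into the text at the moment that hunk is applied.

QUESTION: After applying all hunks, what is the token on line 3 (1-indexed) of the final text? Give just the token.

Hunk 1: at line 5 remove [bzjm] add [kozfb,xjcn] -> 11 lines: ktnfk vnsdx ujq khnan bib rgjlb kozfb xjcn vex jiaw oktza
Hunk 2: at line 5 remove [rgjlb,kozfb,xjcn] add [hca,sbj,dibp] -> 11 lines: ktnfk vnsdx ujq khnan bib hca sbj dibp vex jiaw oktza
Hunk 3: at line 4 remove [bib,hca] add [sarw,hydbw] -> 11 lines: ktnfk vnsdx ujq khnan sarw hydbw sbj dibp vex jiaw oktza
Hunk 4: at line 4 remove [hydbw,sbj,dibp] add [ftkv,ixbfa] -> 10 lines: ktnfk vnsdx ujq khnan sarw ftkv ixbfa vex jiaw oktza
Hunk 5: at line 2 remove [khnan,sarw] add [mpu,zxna] -> 10 lines: ktnfk vnsdx ujq mpu zxna ftkv ixbfa vex jiaw oktza
Hunk 6: at line 1 remove [ujq,mpu,zxna] add [yqeu] -> 8 lines: ktnfk vnsdx yqeu ftkv ixbfa vex jiaw oktza
Hunk 7: at line 2 remove [yqeu,ftkv] add [tqgbt] -> 7 lines: ktnfk vnsdx tqgbt ixbfa vex jiaw oktza
Final line 3: tqgbt

Answer: tqgbt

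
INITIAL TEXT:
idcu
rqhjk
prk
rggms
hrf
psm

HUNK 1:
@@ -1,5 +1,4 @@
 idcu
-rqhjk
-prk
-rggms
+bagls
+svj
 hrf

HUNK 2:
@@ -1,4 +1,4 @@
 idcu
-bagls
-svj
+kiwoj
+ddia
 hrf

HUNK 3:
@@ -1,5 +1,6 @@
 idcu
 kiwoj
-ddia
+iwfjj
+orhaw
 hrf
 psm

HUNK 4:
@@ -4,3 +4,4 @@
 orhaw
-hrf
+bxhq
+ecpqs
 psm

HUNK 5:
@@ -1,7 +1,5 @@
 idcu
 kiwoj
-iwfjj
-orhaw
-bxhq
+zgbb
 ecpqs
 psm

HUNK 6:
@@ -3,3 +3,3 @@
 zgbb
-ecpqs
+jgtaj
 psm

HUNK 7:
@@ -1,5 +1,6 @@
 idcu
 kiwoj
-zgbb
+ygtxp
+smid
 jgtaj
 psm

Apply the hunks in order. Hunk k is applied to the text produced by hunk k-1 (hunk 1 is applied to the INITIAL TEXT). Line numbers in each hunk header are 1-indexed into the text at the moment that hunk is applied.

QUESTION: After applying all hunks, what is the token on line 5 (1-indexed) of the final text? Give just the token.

Answer: jgtaj

Derivation:
Hunk 1: at line 1 remove [rqhjk,prk,rggms] add [bagls,svj] -> 5 lines: idcu bagls svj hrf psm
Hunk 2: at line 1 remove [bagls,svj] add [kiwoj,ddia] -> 5 lines: idcu kiwoj ddia hrf psm
Hunk 3: at line 1 remove [ddia] add [iwfjj,orhaw] -> 6 lines: idcu kiwoj iwfjj orhaw hrf psm
Hunk 4: at line 4 remove [hrf] add [bxhq,ecpqs] -> 7 lines: idcu kiwoj iwfjj orhaw bxhq ecpqs psm
Hunk 5: at line 1 remove [iwfjj,orhaw,bxhq] add [zgbb] -> 5 lines: idcu kiwoj zgbb ecpqs psm
Hunk 6: at line 3 remove [ecpqs] add [jgtaj] -> 5 lines: idcu kiwoj zgbb jgtaj psm
Hunk 7: at line 1 remove [zgbb] add [ygtxp,smid] -> 6 lines: idcu kiwoj ygtxp smid jgtaj psm
Final line 5: jgtaj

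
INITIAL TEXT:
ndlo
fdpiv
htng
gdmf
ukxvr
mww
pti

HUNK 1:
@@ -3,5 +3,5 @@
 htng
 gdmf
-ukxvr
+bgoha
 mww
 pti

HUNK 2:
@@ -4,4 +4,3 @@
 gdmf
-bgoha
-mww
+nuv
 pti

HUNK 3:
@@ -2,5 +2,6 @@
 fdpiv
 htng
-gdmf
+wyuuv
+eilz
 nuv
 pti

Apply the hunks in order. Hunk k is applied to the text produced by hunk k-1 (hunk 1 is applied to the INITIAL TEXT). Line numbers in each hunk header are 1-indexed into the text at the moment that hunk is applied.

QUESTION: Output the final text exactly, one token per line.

Hunk 1: at line 3 remove [ukxvr] add [bgoha] -> 7 lines: ndlo fdpiv htng gdmf bgoha mww pti
Hunk 2: at line 4 remove [bgoha,mww] add [nuv] -> 6 lines: ndlo fdpiv htng gdmf nuv pti
Hunk 3: at line 2 remove [gdmf] add [wyuuv,eilz] -> 7 lines: ndlo fdpiv htng wyuuv eilz nuv pti

Answer: ndlo
fdpiv
htng
wyuuv
eilz
nuv
pti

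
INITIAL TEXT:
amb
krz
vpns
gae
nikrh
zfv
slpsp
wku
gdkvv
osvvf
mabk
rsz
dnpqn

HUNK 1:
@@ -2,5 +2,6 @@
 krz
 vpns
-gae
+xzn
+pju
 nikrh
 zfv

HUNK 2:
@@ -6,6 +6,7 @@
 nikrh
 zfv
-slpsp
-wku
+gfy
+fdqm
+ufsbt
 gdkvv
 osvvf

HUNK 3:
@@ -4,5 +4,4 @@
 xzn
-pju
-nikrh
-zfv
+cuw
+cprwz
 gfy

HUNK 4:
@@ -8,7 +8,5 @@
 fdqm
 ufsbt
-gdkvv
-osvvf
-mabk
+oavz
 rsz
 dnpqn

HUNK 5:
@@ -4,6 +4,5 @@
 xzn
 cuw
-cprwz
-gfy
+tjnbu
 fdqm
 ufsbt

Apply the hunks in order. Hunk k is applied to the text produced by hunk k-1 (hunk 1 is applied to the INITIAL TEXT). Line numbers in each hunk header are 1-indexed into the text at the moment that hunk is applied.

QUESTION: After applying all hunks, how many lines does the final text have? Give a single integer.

Answer: 11

Derivation:
Hunk 1: at line 2 remove [gae] add [xzn,pju] -> 14 lines: amb krz vpns xzn pju nikrh zfv slpsp wku gdkvv osvvf mabk rsz dnpqn
Hunk 2: at line 6 remove [slpsp,wku] add [gfy,fdqm,ufsbt] -> 15 lines: amb krz vpns xzn pju nikrh zfv gfy fdqm ufsbt gdkvv osvvf mabk rsz dnpqn
Hunk 3: at line 4 remove [pju,nikrh,zfv] add [cuw,cprwz] -> 14 lines: amb krz vpns xzn cuw cprwz gfy fdqm ufsbt gdkvv osvvf mabk rsz dnpqn
Hunk 4: at line 8 remove [gdkvv,osvvf,mabk] add [oavz] -> 12 lines: amb krz vpns xzn cuw cprwz gfy fdqm ufsbt oavz rsz dnpqn
Hunk 5: at line 4 remove [cprwz,gfy] add [tjnbu] -> 11 lines: amb krz vpns xzn cuw tjnbu fdqm ufsbt oavz rsz dnpqn
Final line count: 11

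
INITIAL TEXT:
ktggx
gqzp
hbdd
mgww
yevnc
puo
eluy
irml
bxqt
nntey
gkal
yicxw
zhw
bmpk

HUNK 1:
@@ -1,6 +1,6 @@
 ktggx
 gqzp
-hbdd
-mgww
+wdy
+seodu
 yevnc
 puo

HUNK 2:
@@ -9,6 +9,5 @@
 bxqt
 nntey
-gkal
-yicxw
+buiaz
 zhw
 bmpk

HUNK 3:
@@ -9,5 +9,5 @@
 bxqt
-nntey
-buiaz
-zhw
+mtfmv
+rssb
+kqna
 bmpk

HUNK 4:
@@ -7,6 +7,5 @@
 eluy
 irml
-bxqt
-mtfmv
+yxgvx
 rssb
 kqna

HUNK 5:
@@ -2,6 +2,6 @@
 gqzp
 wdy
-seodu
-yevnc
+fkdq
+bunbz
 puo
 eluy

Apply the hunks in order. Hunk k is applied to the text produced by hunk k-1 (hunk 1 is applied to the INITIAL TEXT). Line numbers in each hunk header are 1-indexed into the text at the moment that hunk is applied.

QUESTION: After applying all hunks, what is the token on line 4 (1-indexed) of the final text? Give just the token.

Answer: fkdq

Derivation:
Hunk 1: at line 1 remove [hbdd,mgww] add [wdy,seodu] -> 14 lines: ktggx gqzp wdy seodu yevnc puo eluy irml bxqt nntey gkal yicxw zhw bmpk
Hunk 2: at line 9 remove [gkal,yicxw] add [buiaz] -> 13 lines: ktggx gqzp wdy seodu yevnc puo eluy irml bxqt nntey buiaz zhw bmpk
Hunk 3: at line 9 remove [nntey,buiaz,zhw] add [mtfmv,rssb,kqna] -> 13 lines: ktggx gqzp wdy seodu yevnc puo eluy irml bxqt mtfmv rssb kqna bmpk
Hunk 4: at line 7 remove [bxqt,mtfmv] add [yxgvx] -> 12 lines: ktggx gqzp wdy seodu yevnc puo eluy irml yxgvx rssb kqna bmpk
Hunk 5: at line 2 remove [seodu,yevnc] add [fkdq,bunbz] -> 12 lines: ktggx gqzp wdy fkdq bunbz puo eluy irml yxgvx rssb kqna bmpk
Final line 4: fkdq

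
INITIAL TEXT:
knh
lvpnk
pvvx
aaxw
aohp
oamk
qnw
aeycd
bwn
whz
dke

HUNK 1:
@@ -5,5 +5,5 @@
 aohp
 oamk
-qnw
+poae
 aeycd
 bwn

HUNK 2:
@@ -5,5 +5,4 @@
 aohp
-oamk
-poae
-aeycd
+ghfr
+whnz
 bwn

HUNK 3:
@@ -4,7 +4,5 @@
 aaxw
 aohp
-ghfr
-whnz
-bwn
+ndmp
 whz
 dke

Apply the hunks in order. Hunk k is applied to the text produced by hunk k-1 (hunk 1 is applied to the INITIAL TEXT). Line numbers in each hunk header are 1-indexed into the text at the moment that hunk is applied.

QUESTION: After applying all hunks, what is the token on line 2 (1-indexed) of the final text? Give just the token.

Hunk 1: at line 5 remove [qnw] add [poae] -> 11 lines: knh lvpnk pvvx aaxw aohp oamk poae aeycd bwn whz dke
Hunk 2: at line 5 remove [oamk,poae,aeycd] add [ghfr,whnz] -> 10 lines: knh lvpnk pvvx aaxw aohp ghfr whnz bwn whz dke
Hunk 3: at line 4 remove [ghfr,whnz,bwn] add [ndmp] -> 8 lines: knh lvpnk pvvx aaxw aohp ndmp whz dke
Final line 2: lvpnk

Answer: lvpnk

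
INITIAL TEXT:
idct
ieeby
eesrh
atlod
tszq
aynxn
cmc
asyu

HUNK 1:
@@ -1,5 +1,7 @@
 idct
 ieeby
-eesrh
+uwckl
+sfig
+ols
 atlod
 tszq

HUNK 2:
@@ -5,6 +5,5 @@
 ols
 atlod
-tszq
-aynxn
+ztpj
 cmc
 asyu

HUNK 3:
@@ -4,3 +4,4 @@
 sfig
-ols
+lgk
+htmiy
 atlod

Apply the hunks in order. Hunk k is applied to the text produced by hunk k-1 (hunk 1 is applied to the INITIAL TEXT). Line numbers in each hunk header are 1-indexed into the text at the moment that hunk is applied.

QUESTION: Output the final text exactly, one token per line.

Hunk 1: at line 1 remove [eesrh] add [uwckl,sfig,ols] -> 10 lines: idct ieeby uwckl sfig ols atlod tszq aynxn cmc asyu
Hunk 2: at line 5 remove [tszq,aynxn] add [ztpj] -> 9 lines: idct ieeby uwckl sfig ols atlod ztpj cmc asyu
Hunk 3: at line 4 remove [ols] add [lgk,htmiy] -> 10 lines: idct ieeby uwckl sfig lgk htmiy atlod ztpj cmc asyu

Answer: idct
ieeby
uwckl
sfig
lgk
htmiy
atlod
ztpj
cmc
asyu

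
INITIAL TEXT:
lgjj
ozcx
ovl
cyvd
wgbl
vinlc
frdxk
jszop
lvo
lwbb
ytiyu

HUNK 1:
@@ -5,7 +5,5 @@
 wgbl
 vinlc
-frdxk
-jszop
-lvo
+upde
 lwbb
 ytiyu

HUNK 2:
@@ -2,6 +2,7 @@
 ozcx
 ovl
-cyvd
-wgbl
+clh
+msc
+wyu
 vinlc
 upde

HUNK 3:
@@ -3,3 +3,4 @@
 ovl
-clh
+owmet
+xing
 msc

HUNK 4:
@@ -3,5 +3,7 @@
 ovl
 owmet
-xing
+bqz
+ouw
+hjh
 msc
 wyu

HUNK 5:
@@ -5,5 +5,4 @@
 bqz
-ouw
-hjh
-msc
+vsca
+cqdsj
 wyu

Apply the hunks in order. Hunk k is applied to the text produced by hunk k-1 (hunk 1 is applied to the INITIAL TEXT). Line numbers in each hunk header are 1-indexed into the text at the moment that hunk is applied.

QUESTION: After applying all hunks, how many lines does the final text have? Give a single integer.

Answer: 12

Derivation:
Hunk 1: at line 5 remove [frdxk,jszop,lvo] add [upde] -> 9 lines: lgjj ozcx ovl cyvd wgbl vinlc upde lwbb ytiyu
Hunk 2: at line 2 remove [cyvd,wgbl] add [clh,msc,wyu] -> 10 lines: lgjj ozcx ovl clh msc wyu vinlc upde lwbb ytiyu
Hunk 3: at line 3 remove [clh] add [owmet,xing] -> 11 lines: lgjj ozcx ovl owmet xing msc wyu vinlc upde lwbb ytiyu
Hunk 4: at line 3 remove [xing] add [bqz,ouw,hjh] -> 13 lines: lgjj ozcx ovl owmet bqz ouw hjh msc wyu vinlc upde lwbb ytiyu
Hunk 5: at line 5 remove [ouw,hjh,msc] add [vsca,cqdsj] -> 12 lines: lgjj ozcx ovl owmet bqz vsca cqdsj wyu vinlc upde lwbb ytiyu
Final line count: 12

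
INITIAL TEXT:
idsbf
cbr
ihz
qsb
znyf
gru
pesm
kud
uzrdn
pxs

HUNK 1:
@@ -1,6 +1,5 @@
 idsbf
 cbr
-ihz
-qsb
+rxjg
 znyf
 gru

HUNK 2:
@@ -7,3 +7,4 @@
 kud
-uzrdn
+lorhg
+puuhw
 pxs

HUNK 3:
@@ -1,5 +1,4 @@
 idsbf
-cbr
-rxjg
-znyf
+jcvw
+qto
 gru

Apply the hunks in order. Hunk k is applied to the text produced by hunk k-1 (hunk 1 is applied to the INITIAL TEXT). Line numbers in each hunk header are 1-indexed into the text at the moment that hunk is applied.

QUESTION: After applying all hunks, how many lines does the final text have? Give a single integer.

Answer: 9

Derivation:
Hunk 1: at line 1 remove [ihz,qsb] add [rxjg] -> 9 lines: idsbf cbr rxjg znyf gru pesm kud uzrdn pxs
Hunk 2: at line 7 remove [uzrdn] add [lorhg,puuhw] -> 10 lines: idsbf cbr rxjg znyf gru pesm kud lorhg puuhw pxs
Hunk 3: at line 1 remove [cbr,rxjg,znyf] add [jcvw,qto] -> 9 lines: idsbf jcvw qto gru pesm kud lorhg puuhw pxs
Final line count: 9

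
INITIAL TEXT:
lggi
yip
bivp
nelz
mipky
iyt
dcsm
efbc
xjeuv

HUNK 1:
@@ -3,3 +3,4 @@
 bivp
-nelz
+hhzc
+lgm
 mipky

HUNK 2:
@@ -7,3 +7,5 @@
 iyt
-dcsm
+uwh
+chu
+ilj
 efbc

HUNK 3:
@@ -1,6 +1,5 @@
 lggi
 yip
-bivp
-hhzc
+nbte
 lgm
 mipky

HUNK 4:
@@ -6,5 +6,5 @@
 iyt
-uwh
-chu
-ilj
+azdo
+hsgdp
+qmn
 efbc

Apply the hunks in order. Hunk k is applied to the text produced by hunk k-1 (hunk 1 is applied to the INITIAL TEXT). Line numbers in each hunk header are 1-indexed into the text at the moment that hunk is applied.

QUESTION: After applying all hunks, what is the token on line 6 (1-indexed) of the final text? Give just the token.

Hunk 1: at line 3 remove [nelz] add [hhzc,lgm] -> 10 lines: lggi yip bivp hhzc lgm mipky iyt dcsm efbc xjeuv
Hunk 2: at line 7 remove [dcsm] add [uwh,chu,ilj] -> 12 lines: lggi yip bivp hhzc lgm mipky iyt uwh chu ilj efbc xjeuv
Hunk 3: at line 1 remove [bivp,hhzc] add [nbte] -> 11 lines: lggi yip nbte lgm mipky iyt uwh chu ilj efbc xjeuv
Hunk 4: at line 6 remove [uwh,chu,ilj] add [azdo,hsgdp,qmn] -> 11 lines: lggi yip nbte lgm mipky iyt azdo hsgdp qmn efbc xjeuv
Final line 6: iyt

Answer: iyt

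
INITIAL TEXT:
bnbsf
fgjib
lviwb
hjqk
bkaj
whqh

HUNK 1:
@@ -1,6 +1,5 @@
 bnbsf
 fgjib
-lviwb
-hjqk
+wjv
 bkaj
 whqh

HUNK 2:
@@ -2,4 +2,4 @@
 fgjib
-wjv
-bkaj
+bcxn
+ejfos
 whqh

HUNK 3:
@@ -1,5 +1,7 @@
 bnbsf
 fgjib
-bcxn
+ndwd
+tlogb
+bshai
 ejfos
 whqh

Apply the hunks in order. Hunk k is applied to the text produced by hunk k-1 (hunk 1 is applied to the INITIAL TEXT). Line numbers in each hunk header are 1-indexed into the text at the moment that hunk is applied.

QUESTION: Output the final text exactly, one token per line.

Answer: bnbsf
fgjib
ndwd
tlogb
bshai
ejfos
whqh

Derivation:
Hunk 1: at line 1 remove [lviwb,hjqk] add [wjv] -> 5 lines: bnbsf fgjib wjv bkaj whqh
Hunk 2: at line 2 remove [wjv,bkaj] add [bcxn,ejfos] -> 5 lines: bnbsf fgjib bcxn ejfos whqh
Hunk 3: at line 1 remove [bcxn] add [ndwd,tlogb,bshai] -> 7 lines: bnbsf fgjib ndwd tlogb bshai ejfos whqh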